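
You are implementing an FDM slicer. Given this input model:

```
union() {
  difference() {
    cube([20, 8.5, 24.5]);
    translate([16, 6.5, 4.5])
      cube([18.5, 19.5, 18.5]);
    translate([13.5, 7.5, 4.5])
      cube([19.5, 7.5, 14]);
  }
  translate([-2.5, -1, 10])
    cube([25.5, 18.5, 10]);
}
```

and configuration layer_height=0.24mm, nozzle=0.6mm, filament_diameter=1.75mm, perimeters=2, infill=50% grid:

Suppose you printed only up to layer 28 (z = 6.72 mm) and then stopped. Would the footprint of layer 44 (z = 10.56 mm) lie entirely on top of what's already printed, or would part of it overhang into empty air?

Compare the two slices. At z = 6.72: the 20×8.5 cube contributes its full rectangle (area 170.00 mm²); the cube at (16, 6.5) (footprint 18.5×19.5) is included at this height (area 360.75 mm²); the cube at (13.5, 7.5) is present — its section is the full 19.5×7.5 rectangle (area 146.25 mm²); Subtracting the remaining from the first: starting from the 20×8.5 cube (170.00 mm²), the 18.5×19.5 cube at (16, 6.5) partially overlaps it — only the 8.00 mm² overlap (of its 360.75 mm²) is removed, clipping the outline; the 19.5×7.5 cube at (13.5, 7.5) partially overlaps it — only the 2.50 mm² overlap (of its 146.25 mm²) is removed, clipping the outline — area = 159.50 mm²; the cube at (-2.5, -1) is absent (z outside [10, 20]); Taking the union: only that combined region is present, so the union is just that shape — area = 159.50 mm². At z = 10.56: the cube (footprint 20×8.5) is included at this height (area 170.00 mm²); the cube at (16, 6.5) is present — its section is the full 18.5×19.5 rectangle (area 360.75 mm²); the 19.5×7.5 cube at (13.5, 7.5) contributes its full rectangle (area 146.25 mm²); Subtracting the remaining from the first: starting from the 20×8.5 cube (170.00 mm²), the 18.5×19.5 cube at (16, 6.5) partially overlaps it — only the 8.00 mm² overlap (of its 360.75 mm²) is removed, clipping the outline; the 19.5×7.5 cube at (13.5, 7.5) partially overlaps it — only the 2.50 mm² overlap (of its 146.25 mm²) is removed, clipping the outline — area = 159.50 mm²; the 25.5×18.5 cube at (-2.5, -1) contributes its full rectangle (area 471.75 mm²); Merging all regions: that combined region lies entirely inside the 25.5×18.5 cube at (-2.5, -1), so the union is just the 25.5×18.5 cube at (-2.5, -1) — area = 471.75 mm². Checking containment: at z = 10.56 the cross-section extends beyond the z = 6.72 cross-section by about 312.25 mm².

part overhangs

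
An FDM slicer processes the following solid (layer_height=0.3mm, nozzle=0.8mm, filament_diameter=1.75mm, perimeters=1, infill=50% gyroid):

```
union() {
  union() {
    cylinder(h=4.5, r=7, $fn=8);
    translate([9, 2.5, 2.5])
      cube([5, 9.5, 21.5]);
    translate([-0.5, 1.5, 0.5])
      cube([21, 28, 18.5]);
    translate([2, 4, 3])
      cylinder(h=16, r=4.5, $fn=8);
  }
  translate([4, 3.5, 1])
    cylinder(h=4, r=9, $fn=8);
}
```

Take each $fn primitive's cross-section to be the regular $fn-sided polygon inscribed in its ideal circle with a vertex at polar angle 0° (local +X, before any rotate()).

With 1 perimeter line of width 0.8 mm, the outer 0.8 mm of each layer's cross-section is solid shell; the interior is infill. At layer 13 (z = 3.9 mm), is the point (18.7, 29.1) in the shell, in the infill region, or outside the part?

At z = 3.9 mm: the cylinder: section is a regular 8-gon, circumradius r=7; the cube at (9, 2.5) is present — its section is the full 5×9.5 rectangle; the 21×28 cube at (-0.5, 1.5) contributes its full rectangle; the r=4.5 cylinder at (2, 4) contributes a regular 8-gon of circumradius 4.5; Merging all regions: the regions partially overlap (shared area 131.52 mm²), so overlapping operands fuse into one piece — 1 connected region; the cylinder at (4, 3.5): section is a regular 8-gon, circumradius r=9; Taking the union: the regions partially overlap (shared area 192.69 mm²), so overlapping operands fuse into one piece — 1 connected region. Overall, the cross-section is a single solid region. The nearest boundary edge runs (-0.50, 29.50)→(20.50, 29.50); distance from the point to it = 0.40 mm. The point is inside the cross-section, 0.40 mm from the nearest boundary — within the 0.8 mm shell band (1 × 0.8).

shell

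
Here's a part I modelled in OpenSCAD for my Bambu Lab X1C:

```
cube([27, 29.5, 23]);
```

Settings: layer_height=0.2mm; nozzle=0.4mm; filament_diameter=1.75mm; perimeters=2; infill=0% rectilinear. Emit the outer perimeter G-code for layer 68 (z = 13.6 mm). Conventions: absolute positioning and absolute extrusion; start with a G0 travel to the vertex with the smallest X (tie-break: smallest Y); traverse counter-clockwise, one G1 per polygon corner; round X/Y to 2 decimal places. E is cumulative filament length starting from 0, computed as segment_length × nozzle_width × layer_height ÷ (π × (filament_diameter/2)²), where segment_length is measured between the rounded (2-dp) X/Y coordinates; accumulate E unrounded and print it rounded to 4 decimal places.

At z = 13.6 mm: the cube is present — its section is the full 27×29.5 rectangle. The outline is a single polygon with 4 vertices. Extrusion per mm of travel: 0.4 × 0.2 / (π × 0.875²) = 0.033260. Accumulating E over each segment gives final E = 3.7584.

G0 X0.00 Y0.00 Z13.60
G1 X27.00 Y0.00 E0.8980
G1 X27.00 Y29.50 E1.8792
G1 X0.00 Y29.50 E2.7772
G1 X0.00 Y0.00 E3.7584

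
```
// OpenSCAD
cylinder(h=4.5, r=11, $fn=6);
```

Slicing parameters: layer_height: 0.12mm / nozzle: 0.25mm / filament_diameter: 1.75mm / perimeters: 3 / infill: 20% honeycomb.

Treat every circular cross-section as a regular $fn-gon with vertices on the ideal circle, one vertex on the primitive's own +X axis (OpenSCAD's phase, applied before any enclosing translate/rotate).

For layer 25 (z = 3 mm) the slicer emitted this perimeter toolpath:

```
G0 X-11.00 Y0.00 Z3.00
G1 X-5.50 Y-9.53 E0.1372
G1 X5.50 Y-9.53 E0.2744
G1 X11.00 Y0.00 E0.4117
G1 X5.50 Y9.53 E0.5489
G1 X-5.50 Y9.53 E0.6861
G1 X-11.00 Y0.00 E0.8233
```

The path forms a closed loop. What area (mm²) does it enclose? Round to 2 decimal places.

Apply the shoelace formula to the sequence of (X, Y) vertices; enclosed area = 314.49 mm².

314.49 mm²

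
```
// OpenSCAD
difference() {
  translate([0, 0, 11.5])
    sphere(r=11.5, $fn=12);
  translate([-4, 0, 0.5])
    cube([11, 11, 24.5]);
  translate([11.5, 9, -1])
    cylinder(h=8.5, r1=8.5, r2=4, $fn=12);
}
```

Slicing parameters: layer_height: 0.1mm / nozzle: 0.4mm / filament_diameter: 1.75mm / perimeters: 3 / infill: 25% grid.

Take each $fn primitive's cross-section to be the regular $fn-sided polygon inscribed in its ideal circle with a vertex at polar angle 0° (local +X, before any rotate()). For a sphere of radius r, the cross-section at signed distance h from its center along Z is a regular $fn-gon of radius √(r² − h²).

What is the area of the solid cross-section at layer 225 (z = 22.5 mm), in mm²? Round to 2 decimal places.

16.88 mm²

At z = 22.5 mm: the r=11.5 sphere contributes a regular 12-gon of circumradius √(11.5²−11²) = 3.354 (area = (12/2)·3.354²·sin(360°/12) = 33.75 mm²); the cube at (-4, 0) (footprint 11×11) is included at this height (area 121.00 mm²); the cone at (11.5, 9) does not reach this height (z outside [-1, 7.5]); Subtracting the remaining from the first: starting from the r=11.5 sphere (33.75 mm²), the 11×11 cube at (-4, 0) partially overlaps it — only the 16.88 mm² overlap (of its 121.00 mm²) is removed, clipping the outline — area = 16.88 mm². Overall, the cross-section is a single solid region. Net area = 16.88 mm².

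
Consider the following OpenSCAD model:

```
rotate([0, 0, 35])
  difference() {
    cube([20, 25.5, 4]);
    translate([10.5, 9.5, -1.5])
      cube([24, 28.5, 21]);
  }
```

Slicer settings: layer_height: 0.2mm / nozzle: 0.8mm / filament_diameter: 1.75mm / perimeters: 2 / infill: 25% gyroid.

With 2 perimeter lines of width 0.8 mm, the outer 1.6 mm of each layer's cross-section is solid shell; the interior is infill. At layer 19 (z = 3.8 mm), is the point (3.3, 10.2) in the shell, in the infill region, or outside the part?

At z = 3.8 mm: the cube is present — its section is the full 20×25.5 rectangle; the cube at (10.5, 9.5) (footprint 24×28.5) is included at this height; Taking the first minus the rest: starting from the 20×25.5 cube, the 24×28.5 cube at (10.5, 9.5) partially overlaps it — only the 152.00 mm² overlap (of its 684.00 mm²) is removed, clipping the outline — 1 connected region; (whole slice rotated 35° about Z — lengths, areas and connectivity unchanged). Overall, the cross-section is a single solid region. Undo the 35° rotation: the query point maps to (8.554, 6.463) in the un-rotated model frame. The nearest boundary edge runs (10.50, 25.50)→(10.50, 9.50); distance from the point to it = 3.61 mm. The point is inside the cross-section and 3.61 mm from the nearest boundary — more than the 1.6 mm shell width (2 × 0.8), so it's in the infill interior.

infill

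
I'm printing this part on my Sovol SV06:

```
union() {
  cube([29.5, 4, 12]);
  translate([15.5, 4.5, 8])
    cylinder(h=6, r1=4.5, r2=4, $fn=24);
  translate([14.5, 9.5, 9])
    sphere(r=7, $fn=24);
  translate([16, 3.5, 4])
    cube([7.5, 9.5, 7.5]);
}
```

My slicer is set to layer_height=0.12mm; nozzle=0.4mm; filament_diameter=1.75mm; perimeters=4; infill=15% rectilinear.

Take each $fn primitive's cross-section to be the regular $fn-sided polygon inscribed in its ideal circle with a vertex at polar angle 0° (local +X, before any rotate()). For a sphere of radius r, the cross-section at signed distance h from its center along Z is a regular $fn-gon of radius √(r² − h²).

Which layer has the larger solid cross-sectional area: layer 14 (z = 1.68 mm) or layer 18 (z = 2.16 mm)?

layer 18 (z = 2.16 mm)

Layer 14 (z = 1.68): the cube (footprint 29.5×4) is included at this height (area 118.00 mm²); the cone at (15.5, 4.5) does not reach this height (z outside [8, 14]); the sphere at (14.5, 9.5) is absent (|z−center|=7.320 > r=7); the cube at (16, 3.5) is not intersected at this z (z outside [4, 11.5]); Combining (union): only the 29.5×4 cube is present, so the union is just that shape — area = 118.00 mm². So its area = 118.00 mm². Layer 18 (z = 2.16): the 29.5×4 cube contributes its full rectangle (area 118.00 mm²); the cone at (15.5, 4.5) does not reach this height (z outside [8, 14]); the r=7 sphere at (14.5, 9.5) slices to a regular 24-gon of circumradius 1.488 (√(r²−h²) with h=6.84 from center) (area = (24/2)·1.488²·sin(360°/24) = 6.88 mm²); the cube at (16, 3.5) is not intersected at this z (z outside [4, 11.5]); Merging all regions: the 2 present regions are separate (no shared area or edge), so areas and boundary lengths simply add and each stays a separate island — area = 124.88 mm². So its area = 124.88 mm². Layer 18 is larger (124.88 vs 118.00 mm²).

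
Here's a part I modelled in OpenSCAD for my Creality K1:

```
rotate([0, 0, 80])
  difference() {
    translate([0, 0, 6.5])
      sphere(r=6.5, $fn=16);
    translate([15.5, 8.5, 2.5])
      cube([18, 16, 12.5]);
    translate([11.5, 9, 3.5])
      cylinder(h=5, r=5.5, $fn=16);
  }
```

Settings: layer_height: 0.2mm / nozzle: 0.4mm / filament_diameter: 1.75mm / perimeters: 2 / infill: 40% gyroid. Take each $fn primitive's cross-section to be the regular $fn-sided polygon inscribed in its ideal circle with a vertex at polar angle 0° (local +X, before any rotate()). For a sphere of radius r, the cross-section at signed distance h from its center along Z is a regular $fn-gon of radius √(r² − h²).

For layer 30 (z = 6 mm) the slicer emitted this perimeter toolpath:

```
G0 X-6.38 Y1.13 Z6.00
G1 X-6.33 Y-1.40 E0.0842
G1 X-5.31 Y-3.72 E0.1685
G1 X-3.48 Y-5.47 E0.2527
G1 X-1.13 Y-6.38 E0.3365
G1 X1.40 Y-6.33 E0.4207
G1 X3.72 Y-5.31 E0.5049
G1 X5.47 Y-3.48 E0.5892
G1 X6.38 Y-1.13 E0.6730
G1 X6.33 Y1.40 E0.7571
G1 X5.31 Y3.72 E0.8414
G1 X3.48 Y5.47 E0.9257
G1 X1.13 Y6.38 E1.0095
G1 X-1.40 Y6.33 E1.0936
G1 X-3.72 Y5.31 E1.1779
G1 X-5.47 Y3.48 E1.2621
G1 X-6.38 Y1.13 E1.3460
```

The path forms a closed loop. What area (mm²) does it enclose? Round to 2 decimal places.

Apply the shoelace formula to the sequence of (X, Y) vertices; enclosed area = 128.64 mm².

128.64 mm²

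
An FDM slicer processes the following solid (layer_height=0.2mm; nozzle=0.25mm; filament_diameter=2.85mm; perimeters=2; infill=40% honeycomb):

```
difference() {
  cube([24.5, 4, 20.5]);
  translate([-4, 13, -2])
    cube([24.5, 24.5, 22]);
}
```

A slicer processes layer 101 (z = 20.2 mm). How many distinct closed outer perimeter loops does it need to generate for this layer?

At z = 20.2 mm: the cube (footprint 24.5×4) is included at this height; the cube at (-4, 13) is absent (z outside [-2, 20]); Taking the first minus the rest: none of the subtracted shapes is present at this height, so the 24.5×4 cube is unchanged — 1 connected region. The result has 1 disconnected region.

1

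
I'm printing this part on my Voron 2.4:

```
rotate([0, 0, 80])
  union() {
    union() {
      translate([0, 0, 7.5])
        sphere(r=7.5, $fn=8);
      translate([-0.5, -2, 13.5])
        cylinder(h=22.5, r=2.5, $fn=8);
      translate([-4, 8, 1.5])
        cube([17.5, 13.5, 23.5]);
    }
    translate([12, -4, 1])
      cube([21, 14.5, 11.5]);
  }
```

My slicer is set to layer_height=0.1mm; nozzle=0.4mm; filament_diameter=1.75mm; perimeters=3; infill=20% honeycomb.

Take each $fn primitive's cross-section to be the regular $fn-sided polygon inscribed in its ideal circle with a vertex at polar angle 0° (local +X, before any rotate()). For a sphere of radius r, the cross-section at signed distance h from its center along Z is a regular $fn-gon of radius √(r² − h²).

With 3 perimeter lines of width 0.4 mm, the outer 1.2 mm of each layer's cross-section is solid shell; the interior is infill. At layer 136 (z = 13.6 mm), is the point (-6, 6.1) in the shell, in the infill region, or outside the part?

outside

At z = 13.6 mm: the r=7.5 sphere contributes a regular 8-gon of circumradius √(7.5²−6.1²) = 4.363; the cylinder at (-0.5, -2): section is a regular 8-gon, circumradius r=2.5; the 17.5×13.5 cube at (-4, 8) contributes its full rectangle; Combining (union): the regions partially overlap (shared area 16.97 mm²), so overlapping operands fuse into one piece — 2 connected regions; the cube at (12, -4) does not reach this height (z outside [1, 12.5]); Taking the union: only that combined region is present, so the union is just that shape — 2 connected regions; (whole slice rotated 80° about Z — lengths, areas and connectivity unchanged). Overall, the cross-section has 2 separate islands. Undo the 80° rotation: the query point maps to (4.965, 6.968) in the un-rotated model frame. The nearest boundary edge runs (13.50, 8.00)→(-4.00, 8.00); distance from the point to it = 1.03 mm. The point is not inside any of the regions above, so it lies outside the cross-section (1.03 mm from the nearest boundary).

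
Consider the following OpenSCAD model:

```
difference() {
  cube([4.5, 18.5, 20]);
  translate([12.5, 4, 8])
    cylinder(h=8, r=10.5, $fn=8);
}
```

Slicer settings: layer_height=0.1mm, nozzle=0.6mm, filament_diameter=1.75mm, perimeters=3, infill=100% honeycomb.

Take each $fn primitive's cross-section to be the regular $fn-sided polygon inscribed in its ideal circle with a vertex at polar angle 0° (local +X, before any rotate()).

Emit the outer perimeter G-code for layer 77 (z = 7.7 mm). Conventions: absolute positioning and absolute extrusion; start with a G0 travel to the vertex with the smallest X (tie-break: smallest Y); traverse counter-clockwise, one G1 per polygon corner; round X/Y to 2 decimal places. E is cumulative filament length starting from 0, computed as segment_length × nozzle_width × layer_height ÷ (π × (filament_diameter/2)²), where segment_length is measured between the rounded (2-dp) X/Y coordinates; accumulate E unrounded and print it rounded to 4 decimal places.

At z = 7.7 mm: the cube is present — its section is the full 4.5×18.5 rectangle; the cylinder at (12.5, 4) is not intersected at this z (z outside [8, 16]); Subtracting the remaining from the first: none of the subtracted shapes is present at this height, so the 4.5×18.5 cube is unchanged — 1 connected region. The outline is a single polygon with 4 vertices. Extrusion per mm of travel: 0.6 × 0.1 / (π × 0.875²) = 0.024945. Accumulating E over each segment gives final E = 1.1475.

G0 X0.00 Y0.00 Z7.70
G1 X4.50 Y0.00 E0.1123
G1 X4.50 Y18.50 E0.5737
G1 X0.00 Y18.50 E0.6860
G1 X0.00 Y0.00 E1.1475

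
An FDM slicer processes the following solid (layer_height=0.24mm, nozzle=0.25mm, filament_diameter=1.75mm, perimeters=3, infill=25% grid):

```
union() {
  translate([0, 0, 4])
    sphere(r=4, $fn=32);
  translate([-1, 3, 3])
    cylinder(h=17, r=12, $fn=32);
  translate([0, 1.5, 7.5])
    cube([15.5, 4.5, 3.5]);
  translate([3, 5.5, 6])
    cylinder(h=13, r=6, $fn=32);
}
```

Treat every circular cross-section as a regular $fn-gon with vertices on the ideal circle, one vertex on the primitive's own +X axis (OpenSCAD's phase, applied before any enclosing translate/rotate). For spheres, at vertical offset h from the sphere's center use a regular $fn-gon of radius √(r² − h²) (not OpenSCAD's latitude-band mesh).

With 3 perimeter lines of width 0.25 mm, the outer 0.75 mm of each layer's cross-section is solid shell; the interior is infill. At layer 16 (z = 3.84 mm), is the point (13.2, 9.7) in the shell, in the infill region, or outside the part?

outside

At z = 3.84 mm: the r=4 sphere slices to a regular 32-gon of circumradius 3.997 (√(r²−h²) with h=0.16 from center); the cylinder at (-1, 3): section is a regular 32-gon, circumradius r=12; the cube at (0, 1.5) is absent (z outside [7.5, 11]); the cylinder at (3, 5.5) is absent (z outside [6, 19]); Taking the union: the r=4 sphere lies entirely inside the r=12 cylinder at (-1, 3), so the union is just the r=12 cylinder at (-1, 3) — 1 connected region. Overall, the cross-section is a single solid region. The nearest boundary edge runs (8.98, 9.67)→(10.09, 7.59); distance from the point to it = 3.74 mm. The point is not inside any of the regions above, so it lies outside the cross-section (3.74 mm from the nearest boundary).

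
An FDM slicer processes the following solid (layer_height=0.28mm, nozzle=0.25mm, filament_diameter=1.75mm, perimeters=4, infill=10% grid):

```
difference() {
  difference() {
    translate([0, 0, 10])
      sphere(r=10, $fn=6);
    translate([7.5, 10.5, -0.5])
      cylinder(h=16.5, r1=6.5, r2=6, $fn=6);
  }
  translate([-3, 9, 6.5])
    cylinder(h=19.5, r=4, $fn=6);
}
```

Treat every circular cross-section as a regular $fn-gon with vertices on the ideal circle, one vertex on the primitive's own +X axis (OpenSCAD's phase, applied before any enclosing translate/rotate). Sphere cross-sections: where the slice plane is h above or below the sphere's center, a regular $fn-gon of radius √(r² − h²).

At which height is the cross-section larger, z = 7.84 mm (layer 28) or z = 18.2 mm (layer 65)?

layer 28 (z = 7.84 mm)

Layer 28 (z = 7.84): the r=10 sphere contributes a regular 6-gon of circumradius √(10²−2.16²) = 9.764 (area = (6/2)·9.764²·sin(360°/6) = 247.69 mm²); the cone at (7.5, 10.5) contributes a regular 6-gon of circumradius 6.247 (interpolated between r1=6.5 and r2=6 at t=0.505) (area = (6/2)·6.247²·sin(360°/6) = 101.40 mm²); Subtracting the remaining from the first: starting from the r=10 sphere (247.69 mm²), the cone at (7.5, 10.5) partially overlaps it — only the 8.24 mm² overlap (of its 101.40 mm²) is removed, clipping the outline — area = 239.44 mm²; the r=4 cylinder at (-3, 9) gives a regular 6-gon of circumradius 4 (constant along its height) (area = (6/2)·4.000²·sin(360°/6) = 41.57 mm²); Taking the first minus the rest: starting from that combined region (239.44 mm²), the r=4 cylinder at (-3, 9) partially overlaps it — only the 15.19 mm² overlap (of its 41.57 mm²) is removed, clipping the outline — area = 224.25 mm². So its area = 224.25 mm². Layer 65 (z = 18.2): the r=10 sphere slices to a regular 6-gon of circumradius 5.724 (√(r²−h²) with h=8.2 from center) (area = (6/2)·5.724²·sin(360°/6) = 85.11 mm²); the cone at (7.5, 10.5) is absent (z outside [-0.5, 16]); After the difference (first − rest): none of the subtracted shapes is present at this height, so the r=10 sphere is unchanged — area = 85.11 mm²; the r=4 cylinder at (-3, 9) gives a regular 6-gon of circumradius 4 (constant along its height) (area = (6/2)·4.000²·sin(360°/6) = 41.57 mm²); Taking the first minus the rest: starting from that combined region (85.11 mm²), the r=4 cylinder at (-3, 9) misses the remaining region (no effect) — area = 85.11 mm². So its area = 85.11 mm². Layer 28 is larger (224.25 vs 85.11 mm²).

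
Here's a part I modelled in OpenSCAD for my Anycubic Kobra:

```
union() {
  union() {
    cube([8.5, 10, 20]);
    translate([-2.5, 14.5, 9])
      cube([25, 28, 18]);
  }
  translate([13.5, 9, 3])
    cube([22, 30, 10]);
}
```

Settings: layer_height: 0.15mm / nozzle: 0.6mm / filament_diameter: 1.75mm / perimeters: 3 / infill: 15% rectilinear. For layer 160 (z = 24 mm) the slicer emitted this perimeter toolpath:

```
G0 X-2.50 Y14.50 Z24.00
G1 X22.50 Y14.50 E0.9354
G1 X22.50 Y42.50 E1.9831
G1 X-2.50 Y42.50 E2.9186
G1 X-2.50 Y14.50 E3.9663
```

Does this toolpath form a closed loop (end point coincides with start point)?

Start point (G0): (-2.50, 14.50). End point (last G1): the path returns to the start — closed.

yes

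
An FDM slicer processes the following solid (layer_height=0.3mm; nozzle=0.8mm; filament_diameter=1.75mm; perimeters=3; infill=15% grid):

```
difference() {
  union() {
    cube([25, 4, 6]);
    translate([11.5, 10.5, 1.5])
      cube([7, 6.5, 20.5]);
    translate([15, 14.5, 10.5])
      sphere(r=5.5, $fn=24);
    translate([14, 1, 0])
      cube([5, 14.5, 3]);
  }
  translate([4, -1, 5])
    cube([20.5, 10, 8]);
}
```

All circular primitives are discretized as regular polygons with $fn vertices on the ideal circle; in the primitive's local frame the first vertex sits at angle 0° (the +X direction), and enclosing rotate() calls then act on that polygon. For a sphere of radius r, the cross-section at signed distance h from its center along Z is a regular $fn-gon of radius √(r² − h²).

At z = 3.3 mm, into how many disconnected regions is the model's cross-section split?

2

At z = 3.3 mm: the 25×4 cube contributes its full rectangle; the 7×6.5 cube at (11.5, 10.5) contributes its full rectangle; the sphere at (15, 14.5) is absent (|z−center|=7.200 > r=5.5); the cube at (14, 1) does not reach this height (z outside [0, 3]); Merging all regions: the 2 present regions are separate (no shared area or edge), so areas and boundary lengths simply add and each stays a separate island — 2 connected regions; the cube at (4, -1) does not reach this height (z outside [5, 13]); After the difference (first − rest): none of the subtracted shapes is present at this height, so the result so far is unchanged — 2 connected regions. The result has 2 disconnected regions.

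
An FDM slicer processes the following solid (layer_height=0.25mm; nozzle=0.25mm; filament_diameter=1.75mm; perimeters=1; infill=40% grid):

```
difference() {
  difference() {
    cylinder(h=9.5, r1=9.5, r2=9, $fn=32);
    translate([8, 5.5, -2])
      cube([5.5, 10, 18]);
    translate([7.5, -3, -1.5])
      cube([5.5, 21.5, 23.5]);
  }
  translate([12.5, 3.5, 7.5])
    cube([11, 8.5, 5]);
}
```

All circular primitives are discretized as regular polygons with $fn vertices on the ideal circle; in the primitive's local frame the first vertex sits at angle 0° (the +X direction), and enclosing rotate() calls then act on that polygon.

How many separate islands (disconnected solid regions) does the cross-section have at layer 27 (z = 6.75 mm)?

1

At z = 6.75 mm: the cone (r1=9.5→r2=9) has section circumradius 9.145 here — a regular 32-gon; the 5.5×10 cube at (8, 5.5) contributes its full rectangle; the cube at (7.5, -3) (footprint 5.5×21.5) is included at this height; After the difference (first − rest): starting from the cone, the 5.5×10 cube at (8, 5.5) misses the remaining region (no effect); the 5.5×21.5 cube at (7.5, -3) partially overlaps it — only the 10.03 mm² overlap (of its 118.25 mm²) is removed, clipping the outline — 1 connected region; the cube at (12.5, 3.5) is not intersected at this z (z outside [7.5, 12.5]); After the difference (first − rest): none of the subtracted shapes is present at this height, so the result so far is unchanged — 1 connected region. Overall, the cross-section is a single solid region. Island count = 1.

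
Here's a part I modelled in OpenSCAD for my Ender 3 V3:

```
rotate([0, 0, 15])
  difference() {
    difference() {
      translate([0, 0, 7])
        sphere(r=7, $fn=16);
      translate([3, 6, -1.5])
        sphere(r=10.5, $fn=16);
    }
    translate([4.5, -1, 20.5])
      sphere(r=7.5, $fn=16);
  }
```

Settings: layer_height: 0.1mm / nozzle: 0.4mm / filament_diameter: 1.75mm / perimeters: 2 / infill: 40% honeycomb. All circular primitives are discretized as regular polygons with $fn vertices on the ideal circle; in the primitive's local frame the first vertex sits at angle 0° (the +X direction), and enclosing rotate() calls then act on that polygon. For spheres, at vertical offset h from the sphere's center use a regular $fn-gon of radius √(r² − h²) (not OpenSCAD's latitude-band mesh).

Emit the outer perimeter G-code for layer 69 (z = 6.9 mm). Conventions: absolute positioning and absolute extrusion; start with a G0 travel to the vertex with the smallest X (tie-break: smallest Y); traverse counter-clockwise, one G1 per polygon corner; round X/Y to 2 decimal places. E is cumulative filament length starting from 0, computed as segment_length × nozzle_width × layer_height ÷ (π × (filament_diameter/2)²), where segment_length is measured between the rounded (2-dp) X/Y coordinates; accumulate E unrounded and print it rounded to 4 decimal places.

At z = 6.9 mm: the sphere: section is a regular 16-gon, circumradius = √(r²−h²) = √(7²−0.1²) = 6.999; the r=10.5 sphere at (3, 6) slices to a regular 16-gon of circumradius 6.300 (√(r²−h²) with h=8.4 from center); Subtracting the remaining from the first: starting from the r=7 sphere, the r=10.5 sphere at (3, 6) partially overlaps it — only the 51.15 mm² overlap (of its 121.51 mm²) is removed, clipping the outline — 1 connected region; the sphere at (4.5, -1) is absent (|z−center|=13.600 > r=7.5); Subtracting the remaining from the first: none of the subtracted shapes is present at this height, so the result so far is unchanged — 1 connected region; (rotated 15° about Z; rotation is an isometry so areas/perimeters/island counts are preserved). The outline is a single polygon with 19 vertices. Extrusion per mm of travel: 0.4 × 0.1 / (π × 0.875²) = 0.016630. Accumulating E over each segment gives final E = 0.7386.

G0 X-6.94 Y0.91 Z6.90
G1 X-6.76 Y-1.81 E0.0453
G1 X-5.55 Y-4.26 E0.0908
G1 X-3.50 Y-6.06 E0.1361
G1 X-0.91 Y-6.94 E0.1816
G1 X1.81 Y-6.76 E0.2270
G1 X4.26 Y-5.55 E0.2724
G1 X6.06 Y-3.50 E0.3178
G1 X6.94 Y-0.91 E0.3633
G1 X6.76 Y1.81 E0.4086
G1 X6.27 Y2.81 E0.4271
G1 X5.18 Y1.57 E0.4546
G1 X2.98 Y0.49 E0.4953
G1 X0.52 Y0.33 E0.5363
G1 X-1.81 Y1.12 E0.5772
G1 X-3.65 Y2.74 E0.6180
G1 X-4.74 Y4.94 E0.6588
G1 X-4.74 Y5.00 E0.6598
G1 X-6.06 Y3.50 E0.6931
G1 X-6.94 Y0.91 E0.7386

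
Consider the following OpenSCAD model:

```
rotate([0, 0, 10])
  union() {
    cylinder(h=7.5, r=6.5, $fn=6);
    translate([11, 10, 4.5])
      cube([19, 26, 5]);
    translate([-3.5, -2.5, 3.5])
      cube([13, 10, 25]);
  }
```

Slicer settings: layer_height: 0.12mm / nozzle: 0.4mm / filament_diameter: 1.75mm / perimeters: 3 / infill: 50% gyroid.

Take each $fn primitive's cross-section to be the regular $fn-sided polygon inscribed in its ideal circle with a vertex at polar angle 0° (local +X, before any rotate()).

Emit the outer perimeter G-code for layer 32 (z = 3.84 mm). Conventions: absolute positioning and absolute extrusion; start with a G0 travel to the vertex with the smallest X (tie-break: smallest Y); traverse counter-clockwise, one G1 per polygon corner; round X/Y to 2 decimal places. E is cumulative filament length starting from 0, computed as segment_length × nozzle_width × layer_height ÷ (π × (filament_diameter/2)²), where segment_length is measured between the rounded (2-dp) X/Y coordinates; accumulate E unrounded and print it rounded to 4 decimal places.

At z = 3.84 mm: the r=6.5 cylinder gives a regular 6-gon of circumradius 6.5 (constant along its height); the cube at (11, 10) is not intersected at this z (z outside [4.5, 9.5]); the 13×10 cube at (-3.5, -2.5) contributes its full rectangle; Combining (union): the regions partially overlap (shared area 70.29 mm²), so overlapping operands fuse into one piece — 1 connected region; (whole slice rotated 10° about Z — lengths, areas and connectivity unchanged). The outline is a single polygon with 8 vertices. Extrusion per mm of travel: 0.4 × 0.12 / (π × 0.875²) = 0.019956. Accumulating E over each segment gives final E = 1.0451.

G0 X-6.40 Y-1.13 Z3.84
G1 X-2.22 Y-6.11 E0.1297
G1 X4.18 Y-4.98 E0.2594
G1 X5.41 Y-1.58 E0.3316
G1 X9.79 Y-0.81 E0.4203
G1 X8.05 Y9.04 E0.6200
G1 X-4.75 Y6.78 E0.8793
G1 X-4.35 Y4.51 E0.9253
G1 X-6.40 Y-1.13 E1.0451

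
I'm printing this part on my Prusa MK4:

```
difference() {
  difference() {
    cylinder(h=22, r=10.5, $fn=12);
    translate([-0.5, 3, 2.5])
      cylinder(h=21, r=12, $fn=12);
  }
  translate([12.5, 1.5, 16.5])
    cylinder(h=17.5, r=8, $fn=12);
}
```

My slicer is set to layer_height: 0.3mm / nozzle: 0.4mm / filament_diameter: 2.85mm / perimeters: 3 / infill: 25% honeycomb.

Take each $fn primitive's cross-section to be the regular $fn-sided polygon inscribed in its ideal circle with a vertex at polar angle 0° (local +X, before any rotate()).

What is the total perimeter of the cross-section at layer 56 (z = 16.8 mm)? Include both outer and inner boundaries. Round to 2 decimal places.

At z = 16.8 mm: the cylinder: section is a regular 12-gon, circumradius r=10.5 (perimeter = 2·12·10.500·sin(180°/12) = 65.22 mm); the r=12 cylinder at (-0.5, 3) contributes a regular 12-gon of circumradius 12 (perimeter = 2·12·12.000·sin(180°/12) = 74.54 mm); Subtracting the remaining from the first: starting from the r=10.5 cylinder, the r=12 cylinder at (-0.5, 3) partially overlaps it — only the 306.61 mm² overlap (of its 432.00 mm²) is removed, clipping the outline — boundary = 46.59 mm; the r=8 cylinder at (12.5, 1.5) gives a regular 12-gon of circumradius 8 (constant along its height) (perimeter = 2·12·8.000·sin(180°/12) = 49.69 mm); After the difference (first − rest): starting from the result so far, the r=8 cylinder at (12.5, 1.5) partially overlaps it — only the 1.45 mm² overlap (of its 192.00 mm²) is removed, clipping the outline — boundary = 42.91 mm. Overall, the cross-section is a single solid region. Total boundary length (outer) = 42.91 mm.

42.91 mm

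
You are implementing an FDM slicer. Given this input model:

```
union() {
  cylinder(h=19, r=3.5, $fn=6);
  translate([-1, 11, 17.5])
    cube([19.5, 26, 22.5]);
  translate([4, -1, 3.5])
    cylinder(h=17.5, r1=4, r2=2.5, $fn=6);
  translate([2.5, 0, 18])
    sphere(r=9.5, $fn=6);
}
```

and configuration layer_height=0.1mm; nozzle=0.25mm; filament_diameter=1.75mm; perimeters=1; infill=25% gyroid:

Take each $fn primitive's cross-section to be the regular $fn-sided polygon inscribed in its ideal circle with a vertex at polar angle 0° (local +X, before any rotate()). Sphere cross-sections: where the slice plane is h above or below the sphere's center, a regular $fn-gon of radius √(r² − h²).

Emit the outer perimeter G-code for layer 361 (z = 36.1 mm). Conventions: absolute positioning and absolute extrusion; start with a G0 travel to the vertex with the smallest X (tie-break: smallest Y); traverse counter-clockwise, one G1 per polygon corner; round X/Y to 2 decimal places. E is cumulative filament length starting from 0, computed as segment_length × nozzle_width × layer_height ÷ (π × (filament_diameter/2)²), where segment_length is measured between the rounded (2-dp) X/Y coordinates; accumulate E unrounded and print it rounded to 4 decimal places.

G0 X-1.00 Y11.00 Z36.10
G1 X18.50 Y11.00 E0.2027
G1 X18.50 Y37.00 E0.4729
G1 X-1.00 Y37.00 E0.6756
G1 X-1.00 Y11.00 E0.9458

At z = 36.1 mm: the cylinder is not intersected at this z (z outside [0, 19]); the cube at (-1, 11) (footprint 19.5×26) is included at this height; the cone at (4, -1) is not intersected at this z (z outside [3.5, 21]); the sphere at (2.5, 0) is absent (|z−center|=18.100 > r=9.5); Taking the union: only the 19.5×26 cube at (-1, 11) is present, so the union is just that shape — 1 connected region. The outline is a single polygon with 4 vertices. Extrusion per mm of travel: 0.25 × 0.1 / (π × 0.875²) = 0.010394. Accumulating E over each segment gives final E = 0.9458.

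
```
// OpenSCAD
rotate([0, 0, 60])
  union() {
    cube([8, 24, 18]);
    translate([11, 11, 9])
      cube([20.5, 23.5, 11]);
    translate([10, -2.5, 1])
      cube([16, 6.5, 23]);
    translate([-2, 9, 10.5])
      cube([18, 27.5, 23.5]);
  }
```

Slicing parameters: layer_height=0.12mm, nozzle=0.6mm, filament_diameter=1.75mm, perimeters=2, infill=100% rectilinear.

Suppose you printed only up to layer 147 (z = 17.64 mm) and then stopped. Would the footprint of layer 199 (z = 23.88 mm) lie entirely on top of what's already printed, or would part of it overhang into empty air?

entirely on top

Compare the two slices. At z = 17.64: the cube is present — its section is the full 8×24 rectangle (area 192.00 mm²); the cube at (11, 11) is present — its section is the full 20.5×23.5 rectangle (area 481.75 mm²); the 16×6.5 cube at (10, -2.5) contributes its full rectangle (area 104.00 mm²); the cube at (-2, 9) is present — its section is the full 18×27.5 rectangle (area 495.00 mm²); Taking the union: the regions partially overlap — summed areas 1272.75 mm² minus the doubly-counted overlap 237.50 mm² gives 1035.25 mm² — area = 1035.25 mm²; (whole slice rotated 60° about Z — lengths, areas and connectivity unchanged). At z = 23.88: the cube is not intersected at this z (z outside [0, 18]); the cube at (11, 11) is not intersected at this z (z outside [9, 20]); the 16×6.5 cube at (10, -2.5) contributes its full rectangle (area 104.00 mm²); the 18×27.5 cube at (-2, 9) contributes its full rectangle (area 495.00 mm²); Merging all regions: the 2 present regions are separate (no shared area or edge), so areas and boundary lengths simply add and each stays a separate island — area = 599.00 mm²; (rotated 60° about Z; rotation is an isometry so areas/perimeters/island counts are preserved). Checking containment: the cross-section at z = 23.88 is a subset of the cross-section at z = 17.64.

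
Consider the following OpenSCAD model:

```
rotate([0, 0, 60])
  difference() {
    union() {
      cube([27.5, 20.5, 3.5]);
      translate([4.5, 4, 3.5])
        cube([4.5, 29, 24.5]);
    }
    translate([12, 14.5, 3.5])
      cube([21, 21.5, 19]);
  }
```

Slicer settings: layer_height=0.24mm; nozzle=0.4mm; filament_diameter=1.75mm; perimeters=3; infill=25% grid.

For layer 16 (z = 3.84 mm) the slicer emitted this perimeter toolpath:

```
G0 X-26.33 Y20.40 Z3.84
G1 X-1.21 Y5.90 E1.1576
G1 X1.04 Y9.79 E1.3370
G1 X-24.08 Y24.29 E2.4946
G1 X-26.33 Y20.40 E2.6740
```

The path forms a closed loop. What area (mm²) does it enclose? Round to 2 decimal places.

Apply the shoelace formula to the sequence of (X, Y) vertices; enclosed area = 130.34 mm².

130.34 mm²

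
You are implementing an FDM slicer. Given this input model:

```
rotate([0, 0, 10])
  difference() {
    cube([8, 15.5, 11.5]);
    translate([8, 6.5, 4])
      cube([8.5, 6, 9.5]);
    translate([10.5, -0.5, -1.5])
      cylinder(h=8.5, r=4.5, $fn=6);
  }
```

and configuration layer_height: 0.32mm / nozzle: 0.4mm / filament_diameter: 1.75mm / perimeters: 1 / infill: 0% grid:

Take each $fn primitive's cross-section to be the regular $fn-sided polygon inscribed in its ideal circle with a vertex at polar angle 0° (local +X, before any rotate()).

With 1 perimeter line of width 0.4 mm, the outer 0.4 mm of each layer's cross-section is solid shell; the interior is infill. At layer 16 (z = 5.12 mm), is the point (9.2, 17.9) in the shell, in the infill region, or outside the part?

outside

At z = 5.12 mm: the cube (footprint 8×15.5) is included at this height; the 8.5×6 cube at (8, 6.5) contributes its full rectangle; the r=4.5 cylinder at (10.5, -0.5) gives a regular 6-gon of circumradius 4.5 (constant along its height); Subtracting the remaining from the first: starting from the 8×15.5 cube, the 8.5×6 cube at (8, 6.5) misses the remaining region (no effect); the r=4.5 cylinder at (10.5, -0.5) partially overlaps it — only the 2.54 mm² overlap (of its 52.61 mm²) is removed, clipping the outline — 1 connected region; (rotated 10° about Z; rotation is an isometry so areas/perimeters/island counts are preserved). Overall, the cross-section is a single solid region. Undo the 10° rotation: the query point maps to (12.169, 16.030) in the un-rotated model frame. The nearest boundary edge runs (0.00, 15.50)→(8.00, 15.50); distance from the point to it = 4.20 mm. The point is not inside any of the regions above, so it lies outside the cross-section (4.20 mm from the nearest boundary).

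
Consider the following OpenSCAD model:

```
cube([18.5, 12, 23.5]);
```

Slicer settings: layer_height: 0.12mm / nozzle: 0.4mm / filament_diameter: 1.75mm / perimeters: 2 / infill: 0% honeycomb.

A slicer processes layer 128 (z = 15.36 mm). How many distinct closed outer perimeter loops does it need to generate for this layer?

1

At z = 15.36 mm: the cube (footprint 18.5×12) is included at this height. The result has 1 disconnected region.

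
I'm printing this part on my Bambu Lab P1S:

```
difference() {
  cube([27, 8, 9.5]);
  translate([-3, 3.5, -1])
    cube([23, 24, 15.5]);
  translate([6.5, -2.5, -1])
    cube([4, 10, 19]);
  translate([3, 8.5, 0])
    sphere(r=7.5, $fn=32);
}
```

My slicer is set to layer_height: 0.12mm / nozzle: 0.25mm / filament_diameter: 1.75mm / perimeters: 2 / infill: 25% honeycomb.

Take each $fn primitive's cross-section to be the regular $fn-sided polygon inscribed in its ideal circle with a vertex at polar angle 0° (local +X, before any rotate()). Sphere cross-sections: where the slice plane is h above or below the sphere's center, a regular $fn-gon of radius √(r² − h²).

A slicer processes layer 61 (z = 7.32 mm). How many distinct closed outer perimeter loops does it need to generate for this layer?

2

At z = 7.32 mm: the cube is present — its section is the full 27×8 rectangle; the 23×24 cube at (-3, 3.5) contributes its full rectangle; the cube at (6.5, -2.5) (footprint 4×10) is included at this height; the r=7.5 sphere at (3, 8.5) slices to a regular 32-gon of circumradius 1.633 (√(r²−h²) with h=7.32 from center); After the difference (first − rest): starting from the 27×8 cube, the 23×24 cube at (-3, 3.5) partially overlaps it — only the 90.00 mm² overlap (of its 552.00 mm²) is removed, clipping the outline; the 4×10 cube at (6.5, -2.5) partially overlaps it — only the 14.00 mm² overlap (of its 40.00 mm²) is removed, clipping the outline; the r=7.5 sphere at (3, 8.5) misses the remaining region (no effect) — 2 connected regions. The result has 2 disconnected regions.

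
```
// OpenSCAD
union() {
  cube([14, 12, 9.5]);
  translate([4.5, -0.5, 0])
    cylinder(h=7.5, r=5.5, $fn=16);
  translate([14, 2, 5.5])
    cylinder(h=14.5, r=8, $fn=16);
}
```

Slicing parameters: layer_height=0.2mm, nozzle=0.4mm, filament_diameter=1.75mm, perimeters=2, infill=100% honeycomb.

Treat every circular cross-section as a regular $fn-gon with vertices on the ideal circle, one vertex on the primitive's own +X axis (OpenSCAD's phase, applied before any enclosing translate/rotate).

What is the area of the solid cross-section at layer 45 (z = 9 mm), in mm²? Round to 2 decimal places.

At z = 9 mm: the 14×12 cube contributes its full rectangle (area 168.00 mm²); the cylinder at (4.5, -0.5) is not intersected at this z (z outside [0, 7.5]); the cylinder at (14, 2): section is a regular 16-gon, circumradius r=8 (area = (16/2)·8.000²·sin(360°/16) = 195.93 mm²); Combining (union): the regions partially overlap — summed areas 363.93 mm² minus the doubly-counted overlap 64.59 mm² gives 299.35 mm² — area = 299.35 mm². Overall, the cross-section is a single solid region. Net area = 299.35 mm².

299.35 mm²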